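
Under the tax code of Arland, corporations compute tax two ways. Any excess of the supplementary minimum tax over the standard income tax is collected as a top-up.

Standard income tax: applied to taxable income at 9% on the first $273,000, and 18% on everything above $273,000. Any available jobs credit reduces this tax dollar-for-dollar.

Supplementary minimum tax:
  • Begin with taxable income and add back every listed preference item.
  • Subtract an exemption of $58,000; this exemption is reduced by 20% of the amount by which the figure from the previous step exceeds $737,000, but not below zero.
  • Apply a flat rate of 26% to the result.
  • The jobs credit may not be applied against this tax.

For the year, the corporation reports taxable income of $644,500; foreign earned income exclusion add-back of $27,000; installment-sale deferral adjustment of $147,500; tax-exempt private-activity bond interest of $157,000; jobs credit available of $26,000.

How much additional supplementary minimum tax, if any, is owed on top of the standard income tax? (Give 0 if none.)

Supplementary minimum tax:
  Adjusted income: $644,500 + $27,000 + $147,500 + $157,000 = $976,000
  Exemption: $58,000 − 20% × ($976,000 − $737,000) = $58,000 − $47,800 = $10,200
  Base: $976,000 − $10,200 = $965,800
  $965,800 × 26% = $251,108

Standard income tax:
  $273,000 × 9% = $24,570
  $371,500 × 18% = $66,870
  → $91,440
  Less jobs credit $26,000 → $65,440

Excess of supplementary minimum tax over standard income tax: $251,108 − $65,440 = $185,668.

$185,668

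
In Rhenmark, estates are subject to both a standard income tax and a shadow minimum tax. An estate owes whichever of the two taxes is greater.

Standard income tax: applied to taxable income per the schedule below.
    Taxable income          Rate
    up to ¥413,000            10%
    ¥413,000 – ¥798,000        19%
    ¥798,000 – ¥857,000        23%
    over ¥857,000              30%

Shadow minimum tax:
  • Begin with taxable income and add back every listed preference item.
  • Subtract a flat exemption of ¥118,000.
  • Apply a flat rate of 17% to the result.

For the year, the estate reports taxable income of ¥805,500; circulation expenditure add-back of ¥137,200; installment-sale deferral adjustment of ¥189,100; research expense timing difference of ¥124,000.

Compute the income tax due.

¥193,426

Shadow minimum tax:
  Adjusted income: ¥805,500 + ¥137,200 + ¥189,100 + ¥124,000 = ¥1,255,800
  Less exemption ¥118,000 → base ¥1,137,800
  ¥1,137,800 × 17% = ¥193,426

Standard income tax:
  ¥413,000 × 10% = ¥41,300
  ¥385,000 × 19% = ¥73,150
  ¥7,500 × 23% = ¥1,725
  → ¥116,175

¥193,426 > ¥116,175, so the shadow minimum tax is the binding amount.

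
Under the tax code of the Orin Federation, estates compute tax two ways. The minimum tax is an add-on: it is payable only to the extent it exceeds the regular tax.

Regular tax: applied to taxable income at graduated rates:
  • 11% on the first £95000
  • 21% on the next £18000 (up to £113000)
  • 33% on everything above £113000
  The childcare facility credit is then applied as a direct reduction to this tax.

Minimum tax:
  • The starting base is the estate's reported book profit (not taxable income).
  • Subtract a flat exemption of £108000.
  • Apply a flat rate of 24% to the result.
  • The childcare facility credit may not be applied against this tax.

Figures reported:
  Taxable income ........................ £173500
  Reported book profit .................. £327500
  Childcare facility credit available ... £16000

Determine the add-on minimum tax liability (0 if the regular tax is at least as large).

£34485

Regular tax:
  £95000 × 11% = £10450
  £18000 × 21% = £3780
  £60500 × 33% = £19965
  → £34195
  Less childcare facility credit £16000 → £18195

Minimum tax:
  Base (reported book profit): £327500
  Less exemption £108000 → base £219500
  £219500 × 24% = £52680

Excess of minimum tax over regular tax: £52680 − £18195 = £34485.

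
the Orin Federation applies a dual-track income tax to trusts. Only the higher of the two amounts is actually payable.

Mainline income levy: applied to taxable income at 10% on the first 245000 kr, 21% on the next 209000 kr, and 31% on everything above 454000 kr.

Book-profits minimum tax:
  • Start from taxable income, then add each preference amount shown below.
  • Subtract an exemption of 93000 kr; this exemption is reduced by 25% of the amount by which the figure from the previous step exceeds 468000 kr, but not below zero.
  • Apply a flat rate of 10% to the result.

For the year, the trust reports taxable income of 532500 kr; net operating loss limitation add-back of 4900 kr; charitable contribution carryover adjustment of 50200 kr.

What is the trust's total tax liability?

Book-profits minimum tax:
  Adjusted income: 532500 kr + 4900 kr + 50200 kr = 587600 kr
  Exemption: 93000 kr − 25% × (587600 kr − 468000 kr) = 93000 kr − 29900 kr = 63100 kr
  Base: 587600 kr − 63100 kr = 524500 kr
  524500 kr × 10% = 52450 kr

Mainline income levy:
  245000 kr × 10% = 24500 kr
  209000 kr × 21% = 43890 kr
  78500 kr × 31% = 24335 kr
  → 92725 kr

92725 kr > 52450 kr, so the mainline income levy governs.

92725 kr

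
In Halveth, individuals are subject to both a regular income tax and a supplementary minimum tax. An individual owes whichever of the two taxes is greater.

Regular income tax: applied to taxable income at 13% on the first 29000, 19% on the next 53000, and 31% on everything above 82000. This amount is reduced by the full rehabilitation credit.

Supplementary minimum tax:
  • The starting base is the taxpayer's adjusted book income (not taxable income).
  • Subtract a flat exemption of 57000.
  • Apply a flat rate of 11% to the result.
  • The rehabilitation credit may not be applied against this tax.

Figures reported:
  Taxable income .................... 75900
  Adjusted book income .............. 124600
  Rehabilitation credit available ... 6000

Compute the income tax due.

7436

Supplementary minimum tax:
  Base (adjusted book income): 124600
  Less exemption 57000 → base 67600
  67600 × 11% = 7436

Regular income tax:
  29000 × 13% = 3770
  46900 × 19% = 8911
  → 12681
  Less rehabilitation credit 6000 → 6681

7436 > 6681, so the supplementary minimum tax is the binding amount.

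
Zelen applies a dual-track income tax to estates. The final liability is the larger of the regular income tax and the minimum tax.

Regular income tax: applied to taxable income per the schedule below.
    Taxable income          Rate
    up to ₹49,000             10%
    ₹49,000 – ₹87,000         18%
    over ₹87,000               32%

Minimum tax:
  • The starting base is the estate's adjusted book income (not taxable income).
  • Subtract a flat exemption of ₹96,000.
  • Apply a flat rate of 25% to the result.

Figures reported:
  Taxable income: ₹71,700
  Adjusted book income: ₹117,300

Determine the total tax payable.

Minimum tax:
  Base (adjusted book income): ₹117,300
  Less exemption ₹96,000 → base ₹21,300
  ₹21,300 × 25% = ₹5,325

Regular income tax:
  ₹49,000 × 10% = ₹4,900
  ₹22,700 × 18% = ₹4,086
  → ₹8,986

₹8,986 > ₹5,325, so the regular income tax governs.

₹8,986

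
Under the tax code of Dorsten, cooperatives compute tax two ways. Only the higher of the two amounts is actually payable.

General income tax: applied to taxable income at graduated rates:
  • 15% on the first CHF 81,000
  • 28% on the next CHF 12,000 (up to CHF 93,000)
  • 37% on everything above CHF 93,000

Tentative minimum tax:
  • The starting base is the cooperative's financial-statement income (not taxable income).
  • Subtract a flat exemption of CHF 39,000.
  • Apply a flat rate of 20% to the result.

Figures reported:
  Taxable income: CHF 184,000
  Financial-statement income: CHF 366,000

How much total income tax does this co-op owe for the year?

CHF 65,400

General income tax:
  CHF 81,000 × 15% = CHF 12,150
  CHF 12,000 × 28% = CHF 3,360
  CHF 91,000 × 37% = CHF 33,670
  → CHF 49,180

Tentative minimum tax:
  Base (financial-statement income): CHF 366,000
  Less exemption CHF 39,000 → base CHF 327,000
  CHF 327,000 × 20% = CHF 65,400

CHF 65,400 > CHF 49,180, so the tentative minimum tax is the binding amount.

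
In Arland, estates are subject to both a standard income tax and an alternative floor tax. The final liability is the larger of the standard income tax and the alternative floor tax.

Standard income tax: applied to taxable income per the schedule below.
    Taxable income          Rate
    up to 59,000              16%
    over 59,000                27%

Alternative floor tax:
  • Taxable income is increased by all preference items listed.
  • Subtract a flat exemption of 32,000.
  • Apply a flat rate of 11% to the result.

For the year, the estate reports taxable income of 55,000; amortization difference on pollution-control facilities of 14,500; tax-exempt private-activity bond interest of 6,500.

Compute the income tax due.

Standard income tax:
  55,000 × 16% = 8,800

Alternative floor tax:
  Adjusted income: 55,000 + 14,500 + 6,500 = 76,000
  Less exemption 32,000 → base 44,000
  44,000 × 11% = 4,840

8,800 > 4,840, so the standard income tax governs.

8,800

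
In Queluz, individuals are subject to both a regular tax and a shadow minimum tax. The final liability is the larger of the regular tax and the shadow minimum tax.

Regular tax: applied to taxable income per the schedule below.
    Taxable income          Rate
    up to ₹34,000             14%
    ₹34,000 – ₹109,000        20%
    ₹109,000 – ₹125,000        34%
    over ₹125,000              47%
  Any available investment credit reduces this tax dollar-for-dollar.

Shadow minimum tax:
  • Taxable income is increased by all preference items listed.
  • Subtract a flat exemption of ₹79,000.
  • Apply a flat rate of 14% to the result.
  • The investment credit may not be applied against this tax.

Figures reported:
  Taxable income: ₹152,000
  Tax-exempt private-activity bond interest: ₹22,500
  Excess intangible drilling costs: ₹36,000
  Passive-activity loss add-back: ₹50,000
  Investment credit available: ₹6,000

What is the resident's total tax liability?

₹31,890

Regular tax:
  ₹34,000 × 14% = ₹4,760
  ₹75,000 × 20% = ₹15,000
  ₹16,000 × 34% = ₹5,440
  ₹27,000 × 47% = ₹12,690
  → ₹37,890
  Less investment credit ₹6,000 → ₹31,890

Shadow minimum tax:
  Adjusted income: ₹152,000 + ₹22,500 + ₹36,000 + ₹50,000 = ₹260,500
  Less exemption ₹79,000 → base ₹181,500
  ₹181,500 × 14% = ₹25,410

₹31,890 > ₹25,410, so the regular tax governs.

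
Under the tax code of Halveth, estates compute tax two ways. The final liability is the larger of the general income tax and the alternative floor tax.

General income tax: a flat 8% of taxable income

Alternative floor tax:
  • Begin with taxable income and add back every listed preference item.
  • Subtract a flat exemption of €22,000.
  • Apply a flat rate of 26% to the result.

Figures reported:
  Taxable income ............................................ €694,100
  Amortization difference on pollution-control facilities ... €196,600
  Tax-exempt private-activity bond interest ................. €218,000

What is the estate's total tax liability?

Alternative floor tax:
  Adjusted income: €694,100 + €196,600 + €218,000 = €1,108,700
  Less exemption €22,000 → base €1,086,700
  €1,086,700 × 26% = €282,542

General income tax:
  €694,100 × 8% = €55,528

€282,542 > €55,528, so the alternative floor tax is the binding amount.

€282,542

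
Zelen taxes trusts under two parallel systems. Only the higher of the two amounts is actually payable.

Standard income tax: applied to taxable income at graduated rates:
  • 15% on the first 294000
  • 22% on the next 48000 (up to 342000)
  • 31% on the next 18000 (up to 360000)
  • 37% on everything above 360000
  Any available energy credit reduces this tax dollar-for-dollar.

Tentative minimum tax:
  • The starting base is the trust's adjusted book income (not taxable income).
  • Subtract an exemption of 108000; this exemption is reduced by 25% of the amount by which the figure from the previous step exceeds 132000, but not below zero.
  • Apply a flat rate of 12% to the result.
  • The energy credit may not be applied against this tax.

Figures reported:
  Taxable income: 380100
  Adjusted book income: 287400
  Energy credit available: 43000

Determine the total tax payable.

Tentative minimum tax:
  Base (adjusted book income): 287400
  Exemption: 108000 − 25% × (287400 − 132000) = 108000 − 38850 = 69150
  Base: 287400 − 69150 = 218250
  218250 × 12% = 26190

Standard income tax:
  294000 × 15% = 44100
  48000 × 22% = 10560
  18000 × 31% = 5580
  20100 × 37% = 7437
  → 67677
  Less energy credit 43000 → 24677

26190 > 24677, so the tentative minimum tax is the binding amount.

26190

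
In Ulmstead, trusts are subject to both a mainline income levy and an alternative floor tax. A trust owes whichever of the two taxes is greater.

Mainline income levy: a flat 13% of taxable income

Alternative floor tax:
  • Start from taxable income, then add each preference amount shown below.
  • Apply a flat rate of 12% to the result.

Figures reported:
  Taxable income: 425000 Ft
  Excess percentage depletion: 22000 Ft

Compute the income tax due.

55250 Ft

Alternative floor tax:
  Adjusted income: 425000 Ft + 22000 Ft = 447000 Ft
  447000 Ft × 12% = 53640 Ft

Mainline income levy:
  425000 Ft × 13% = 55250 Ft

55250 Ft > 53640 Ft, so the mainline income levy governs.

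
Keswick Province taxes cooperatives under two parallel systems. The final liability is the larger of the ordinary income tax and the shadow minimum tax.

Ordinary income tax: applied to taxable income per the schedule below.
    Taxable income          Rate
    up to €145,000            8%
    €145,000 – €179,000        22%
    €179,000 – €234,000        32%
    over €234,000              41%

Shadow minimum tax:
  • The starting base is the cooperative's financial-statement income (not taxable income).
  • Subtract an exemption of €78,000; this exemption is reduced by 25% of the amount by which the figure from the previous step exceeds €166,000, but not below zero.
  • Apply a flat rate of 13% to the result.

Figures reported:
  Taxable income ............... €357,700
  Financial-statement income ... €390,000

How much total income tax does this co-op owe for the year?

€87,397

Shadow minimum tax:
  Base (financial-statement income): €390,000
  Exemption: €78,000 − 25% × (€390,000 − €166,000) = €78,000 − €56,000 = €22,000
  Base: €390,000 − €22,000 = €368,000
  €368,000 × 13% = €47,840

Ordinary income tax:
  €145,000 × 8% = €11,600
  €34,000 × 22% = €7,480
  €55,000 × 32% = €17,600
  €123,700 × 41% = €50,717
  → €87,397

€87,397 > €47,840, so the ordinary income tax governs.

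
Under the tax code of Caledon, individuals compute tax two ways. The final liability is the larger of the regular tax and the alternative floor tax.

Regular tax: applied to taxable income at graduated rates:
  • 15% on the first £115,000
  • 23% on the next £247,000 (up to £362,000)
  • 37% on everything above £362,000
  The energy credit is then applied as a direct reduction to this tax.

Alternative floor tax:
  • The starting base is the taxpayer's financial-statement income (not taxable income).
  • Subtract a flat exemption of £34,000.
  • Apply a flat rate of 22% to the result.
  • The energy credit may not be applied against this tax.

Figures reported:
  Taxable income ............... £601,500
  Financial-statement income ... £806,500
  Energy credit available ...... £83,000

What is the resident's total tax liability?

£169,950

Regular tax:
  £115,000 × 15% = £17,250
  £247,000 × 23% = £56,810
  £239,500 × 37% = £88,615
  → £162,675
  Less energy credit £83,000 → £79,675

Alternative floor tax:
  Base (financial-statement income): £806,500
  Less exemption £34,000 → base £772,500
  £772,500 × 22% = £169,950

£169,950 > £79,675, so the alternative floor tax is the binding amount.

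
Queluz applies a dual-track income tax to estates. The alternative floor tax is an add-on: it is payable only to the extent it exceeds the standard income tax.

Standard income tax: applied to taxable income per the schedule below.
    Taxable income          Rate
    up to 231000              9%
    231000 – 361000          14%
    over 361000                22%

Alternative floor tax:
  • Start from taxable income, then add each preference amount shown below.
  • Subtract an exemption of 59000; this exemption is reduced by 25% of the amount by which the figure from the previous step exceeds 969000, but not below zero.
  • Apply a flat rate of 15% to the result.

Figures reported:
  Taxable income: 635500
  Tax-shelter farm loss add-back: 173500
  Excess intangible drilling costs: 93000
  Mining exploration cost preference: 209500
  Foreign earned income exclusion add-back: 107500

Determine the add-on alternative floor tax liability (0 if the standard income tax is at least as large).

83470

Standard income tax:
  231000 × 9% = 20790
  130000 × 14% = 18200
  274500 × 22% = 60390
  → 99380

Alternative floor tax:
  Adjusted income: 635500 + 173500 + 93000 + 209500 + 107500 = 1219000
  Exemption: 25% × (1219000 − 969000) = 62500 ≥ 59000, so the exemption is fully phased out
  Base: 1219000 − 0 = 1219000
  1219000 × 15% = 182850

Excess of alternative floor tax over standard income tax: 182850 − 99380 = 83470.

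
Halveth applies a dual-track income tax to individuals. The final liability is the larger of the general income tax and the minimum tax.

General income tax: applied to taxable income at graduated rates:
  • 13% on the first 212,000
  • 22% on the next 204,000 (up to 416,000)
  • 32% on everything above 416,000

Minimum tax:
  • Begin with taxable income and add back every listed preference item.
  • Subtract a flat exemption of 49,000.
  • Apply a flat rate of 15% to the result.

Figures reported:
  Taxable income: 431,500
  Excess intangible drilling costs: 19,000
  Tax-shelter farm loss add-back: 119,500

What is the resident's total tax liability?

78,150

General income tax:
  212,000 × 13% = 27,560
  204,000 × 22% = 44,880
  15,500 × 32% = 4,960
  → 77,400

Minimum tax:
  Adjusted income: 431,500 + 19,000 + 119,500 = 570,000
  Less exemption 49,000 → base 521,000
  521,000 × 15% = 78,150

78,150 > 77,400, so the minimum tax is the binding amount.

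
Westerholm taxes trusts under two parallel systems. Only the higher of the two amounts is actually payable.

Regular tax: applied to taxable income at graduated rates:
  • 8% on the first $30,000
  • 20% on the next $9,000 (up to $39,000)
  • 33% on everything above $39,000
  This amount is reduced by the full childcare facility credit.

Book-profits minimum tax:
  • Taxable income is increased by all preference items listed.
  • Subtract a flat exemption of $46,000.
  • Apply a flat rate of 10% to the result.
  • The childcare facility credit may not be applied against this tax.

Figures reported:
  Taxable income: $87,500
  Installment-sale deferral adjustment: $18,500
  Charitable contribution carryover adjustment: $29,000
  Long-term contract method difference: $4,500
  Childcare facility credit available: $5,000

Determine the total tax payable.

Book-profits minimum tax:
  Adjusted income: $87,500 + $18,500 + $29,000 + $4,500 = $139,500
  Less exemption $46,000 → base $93,500
  $93,500 × 10% = $9,350

Regular tax:
  $30,000 × 8% = $2,400
  $9,000 × 20% = $1,800
  $48,500 × 33% = $16,005
  → $20,205
  Less childcare facility credit $5,000 → $15,205

$15,205 > $9,350, so the regular tax governs.

$15,205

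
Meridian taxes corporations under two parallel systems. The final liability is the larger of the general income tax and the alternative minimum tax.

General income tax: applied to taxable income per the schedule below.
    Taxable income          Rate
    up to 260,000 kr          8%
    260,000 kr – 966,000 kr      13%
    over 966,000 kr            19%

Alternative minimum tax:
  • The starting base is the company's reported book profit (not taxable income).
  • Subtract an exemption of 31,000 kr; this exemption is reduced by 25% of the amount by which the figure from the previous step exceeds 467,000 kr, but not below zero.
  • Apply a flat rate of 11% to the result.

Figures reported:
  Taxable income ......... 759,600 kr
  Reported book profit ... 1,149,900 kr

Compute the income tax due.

General income tax:
  260,000 kr × 8% = 20,800 kr
  499,600 kr × 13% = 64,948 kr
  → 85,748 kr

Alternative minimum tax:
  Base (reported book profit): 1,149,900 kr
  Exemption: 25% × (1,149,900 kr − 467,000 kr) = 170,725 kr ≥ 31,000 kr, so the exemption is fully phased out
  Base: 1,149,900 kr − 0 kr = 1,149,900 kr
  1,149,900 kr × 11% = 126,489 kr

126,489 kr > 85,748 kr, so the alternative minimum tax is the binding amount.

126,489 kr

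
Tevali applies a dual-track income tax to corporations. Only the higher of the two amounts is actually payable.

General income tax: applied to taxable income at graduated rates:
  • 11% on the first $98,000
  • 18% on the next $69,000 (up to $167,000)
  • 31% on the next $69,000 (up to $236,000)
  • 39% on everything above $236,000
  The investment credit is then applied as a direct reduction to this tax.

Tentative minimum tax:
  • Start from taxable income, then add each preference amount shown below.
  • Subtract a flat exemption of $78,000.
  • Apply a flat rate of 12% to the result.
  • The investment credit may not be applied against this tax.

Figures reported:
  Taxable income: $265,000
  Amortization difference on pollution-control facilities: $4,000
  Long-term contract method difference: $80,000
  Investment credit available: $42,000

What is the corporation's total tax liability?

Tentative minimum tax:
  Adjusted income: $265,000 + $4,000 + $80,000 = $349,000
  Less exemption $78,000 → base $271,000
  $271,000 × 12% = $32,520

General income tax:
  $98,000 × 11% = $10,780
  $69,000 × 18% = $12,420
  $69,000 × 31% = $21,390
  $29,000 × 39% = $11,310
  → $55,900
  Less investment credit $42,000 → $13,900

$32,520 > $13,900, so the tentative minimum tax is the binding amount.

$32,520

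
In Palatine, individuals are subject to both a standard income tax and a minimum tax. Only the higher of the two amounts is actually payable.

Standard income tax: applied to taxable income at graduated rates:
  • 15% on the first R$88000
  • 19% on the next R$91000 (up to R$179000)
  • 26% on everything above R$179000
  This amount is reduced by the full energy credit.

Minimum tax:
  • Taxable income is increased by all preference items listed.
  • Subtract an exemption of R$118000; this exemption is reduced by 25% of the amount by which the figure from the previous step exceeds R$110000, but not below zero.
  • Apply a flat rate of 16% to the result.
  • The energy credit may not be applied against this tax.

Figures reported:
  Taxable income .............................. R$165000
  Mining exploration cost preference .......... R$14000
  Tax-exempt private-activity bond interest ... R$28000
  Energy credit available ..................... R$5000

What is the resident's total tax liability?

Minimum tax:
  Adjusted income: R$165000 + R$14000 + R$28000 = R$207000
  Exemption: R$118000 − 25% × (R$207000 − R$110000) = R$118000 − R$24250 = R$93750
  Base: R$207000 − R$93750 = R$113250
  R$113250 × 16% = R$18120

Standard income tax:
  R$88000 × 15% = R$13200
  R$77000 × 19% = R$14630
  → R$27830
  Less energy credit R$5000 → R$22830

R$22830 > R$18120, so the standard income tax governs.

R$22830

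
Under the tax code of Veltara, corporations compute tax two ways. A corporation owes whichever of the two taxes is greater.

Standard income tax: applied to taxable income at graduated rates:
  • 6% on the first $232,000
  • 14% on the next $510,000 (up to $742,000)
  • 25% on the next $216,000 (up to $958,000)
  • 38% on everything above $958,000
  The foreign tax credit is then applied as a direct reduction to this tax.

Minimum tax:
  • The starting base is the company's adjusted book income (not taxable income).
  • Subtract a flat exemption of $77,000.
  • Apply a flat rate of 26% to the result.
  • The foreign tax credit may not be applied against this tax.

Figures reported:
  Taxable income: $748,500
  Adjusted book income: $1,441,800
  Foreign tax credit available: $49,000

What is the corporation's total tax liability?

Minimum tax:
  Base (adjusted book income): $1,441,800
  Less exemption $77,000 → base $1,364,800
  $1,364,800 × 26% = $354,848

Standard income tax:
  $232,000 × 6% = $13,920
  $510,000 × 14% = $71,400
  $6,500 × 25% = $1,625
  → $86,945
  Less foreign tax credit $49,000 → $37,945

$354,848 > $37,945, so the minimum tax is the binding amount.

$354,848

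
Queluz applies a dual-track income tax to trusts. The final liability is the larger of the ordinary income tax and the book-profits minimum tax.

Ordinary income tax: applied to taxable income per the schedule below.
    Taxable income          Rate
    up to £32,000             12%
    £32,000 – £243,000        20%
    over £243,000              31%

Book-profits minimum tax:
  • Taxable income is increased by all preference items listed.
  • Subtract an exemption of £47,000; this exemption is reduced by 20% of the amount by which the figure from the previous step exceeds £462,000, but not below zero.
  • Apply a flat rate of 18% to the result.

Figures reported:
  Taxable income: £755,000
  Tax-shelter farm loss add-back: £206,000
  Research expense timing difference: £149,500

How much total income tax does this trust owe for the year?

£204,760

Book-profits minimum tax:
  Adjusted income: £755,000 + £206,000 + £149,500 = £1,110,500
  Exemption: 20% × (£1,110,500 − £462,000) = £129,700 ≥ £47,000, so the exemption is fully phased out
  Base: £1,110,500 − £0 = £1,110,500
  £1,110,500 × 18% = £199,890

Ordinary income tax:
  £32,000 × 12% = £3,840
  £211,000 × 20% = £42,200
  £512,000 × 31% = £158,720
  → £204,760

£204,760 > £199,890, so the ordinary income tax governs.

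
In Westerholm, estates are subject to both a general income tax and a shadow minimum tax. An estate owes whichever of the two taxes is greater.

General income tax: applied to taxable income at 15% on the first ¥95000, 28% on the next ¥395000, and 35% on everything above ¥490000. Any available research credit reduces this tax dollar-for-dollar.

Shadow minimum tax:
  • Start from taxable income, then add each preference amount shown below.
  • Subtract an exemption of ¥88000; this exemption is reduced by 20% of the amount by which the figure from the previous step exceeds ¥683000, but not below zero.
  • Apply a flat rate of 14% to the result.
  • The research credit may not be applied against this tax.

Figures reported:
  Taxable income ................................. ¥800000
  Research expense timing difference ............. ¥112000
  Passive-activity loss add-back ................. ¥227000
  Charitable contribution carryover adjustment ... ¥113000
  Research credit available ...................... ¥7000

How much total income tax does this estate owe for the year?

¥226350

Shadow minimum tax:
  Adjusted income: ¥800000 + ¥112000 + ¥227000 + ¥113000 = ¥1252000
  Exemption: 20% × (¥1252000 − ¥683000) = ¥113800 ≥ ¥88000, so the exemption is fully phased out
  Base: ¥1252000 − ¥0 = ¥1252000
  ¥1252000 × 14% = ¥175280

General income tax:
  ¥95000 × 15% = ¥14250
  ¥395000 × 28% = ¥110600
  ¥310000 × 35% = ¥108500
  → ¥233350
  Less research credit ¥7000 → ¥226350

¥226350 > ¥175280, so the general income tax governs.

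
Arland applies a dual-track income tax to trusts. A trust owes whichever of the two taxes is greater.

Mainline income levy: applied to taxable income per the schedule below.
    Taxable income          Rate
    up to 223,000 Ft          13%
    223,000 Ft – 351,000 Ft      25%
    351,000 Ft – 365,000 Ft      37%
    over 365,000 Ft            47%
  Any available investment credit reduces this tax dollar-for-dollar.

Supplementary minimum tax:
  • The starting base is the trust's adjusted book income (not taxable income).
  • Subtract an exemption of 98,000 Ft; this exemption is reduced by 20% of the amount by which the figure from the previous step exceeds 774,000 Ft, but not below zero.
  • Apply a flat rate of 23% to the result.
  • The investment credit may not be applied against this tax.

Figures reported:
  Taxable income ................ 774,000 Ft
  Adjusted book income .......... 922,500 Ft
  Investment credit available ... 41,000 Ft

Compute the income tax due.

217,400 Ft

Mainline income levy:
  223,000 Ft × 13% = 28,990 Ft
  128,000 Ft × 25% = 32,000 Ft
  14,000 Ft × 37% = 5,180 Ft
  409,000 Ft × 47% = 192,230 Ft
  → 258,400 Ft
  Less investment credit 41,000 Ft → 217,400 Ft

Supplementary minimum tax:
  Base (adjusted book income): 922,500 Ft
  Exemption: 98,000 Ft − 20% × (922,500 Ft − 774,000 Ft) = 98,000 Ft − 29,700 Ft = 68,300 Ft
  Base: 922,500 Ft − 68,300 Ft = 854,200 Ft
  854,200 Ft × 23% = 196,466 Ft

217,400 Ft > 196,466 Ft, so the mainline income levy governs.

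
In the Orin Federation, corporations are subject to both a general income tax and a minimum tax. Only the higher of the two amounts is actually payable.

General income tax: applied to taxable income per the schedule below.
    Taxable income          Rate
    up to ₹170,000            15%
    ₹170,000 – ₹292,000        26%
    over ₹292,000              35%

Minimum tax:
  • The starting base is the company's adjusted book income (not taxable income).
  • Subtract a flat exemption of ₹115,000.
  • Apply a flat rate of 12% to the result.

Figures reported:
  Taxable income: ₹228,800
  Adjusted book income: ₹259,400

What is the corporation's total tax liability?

₹40,788

Minimum tax:
  Base (adjusted book income): ₹259,400
  Less exemption ₹115,000 → base ₹144,400
  ₹144,400 × 12% = ₹17,328

General income tax:
  ₹170,000 × 15% = ₹25,500
  ₹58,800 × 26% = ₹15,288
  → ₹40,788

₹40,788 > ₹17,328, so the general income tax governs.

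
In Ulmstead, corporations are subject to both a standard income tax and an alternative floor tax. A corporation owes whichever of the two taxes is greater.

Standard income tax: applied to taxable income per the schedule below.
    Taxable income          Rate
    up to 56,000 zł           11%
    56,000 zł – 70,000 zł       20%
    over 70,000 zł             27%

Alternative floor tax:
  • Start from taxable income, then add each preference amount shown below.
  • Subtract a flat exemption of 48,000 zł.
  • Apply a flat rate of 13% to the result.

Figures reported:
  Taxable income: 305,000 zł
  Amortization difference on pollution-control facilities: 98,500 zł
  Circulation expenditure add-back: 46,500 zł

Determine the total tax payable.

Standard income tax:
  56,000 zł × 11% = 6,160 zł
  14,000 zł × 20% = 2,800 zł
  235,000 zł × 27% = 63,450 zł
  → 72,410 zł

Alternative floor tax:
  Adjusted income: 305,000 zł + 98,500 zł + 46,500 zł = 450,000 zł
  Less exemption 48,000 zł → base 402,000 zł
  402,000 zł × 13% = 52,260 zł

72,410 zł > 52,260 zł, so the standard income tax governs.

72,410 zł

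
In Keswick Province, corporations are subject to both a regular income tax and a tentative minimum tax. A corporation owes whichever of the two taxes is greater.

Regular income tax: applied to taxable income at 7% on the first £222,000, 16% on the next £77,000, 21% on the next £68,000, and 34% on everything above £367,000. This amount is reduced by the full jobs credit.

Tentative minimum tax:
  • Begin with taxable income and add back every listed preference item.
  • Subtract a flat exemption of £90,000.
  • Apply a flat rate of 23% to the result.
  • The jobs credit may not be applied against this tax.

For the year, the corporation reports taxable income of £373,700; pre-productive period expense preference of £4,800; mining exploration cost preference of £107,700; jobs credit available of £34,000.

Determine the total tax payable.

£91,126

Regular income tax:
  £222,000 × 7% = £15,540
  £77,000 × 16% = £12,320
  £68,000 × 21% = £14,280
  £6,700 × 34% = £2,278
  → £44,418
  Less jobs credit £34,000 → £10,418

Tentative minimum tax:
  Adjusted income: £373,700 + £4,800 + £107,700 = £486,200
  Less exemption £90,000 → base £396,200
  £396,200 × 23% = £91,126

£91,126 > £10,418, so the tentative minimum tax is the binding amount.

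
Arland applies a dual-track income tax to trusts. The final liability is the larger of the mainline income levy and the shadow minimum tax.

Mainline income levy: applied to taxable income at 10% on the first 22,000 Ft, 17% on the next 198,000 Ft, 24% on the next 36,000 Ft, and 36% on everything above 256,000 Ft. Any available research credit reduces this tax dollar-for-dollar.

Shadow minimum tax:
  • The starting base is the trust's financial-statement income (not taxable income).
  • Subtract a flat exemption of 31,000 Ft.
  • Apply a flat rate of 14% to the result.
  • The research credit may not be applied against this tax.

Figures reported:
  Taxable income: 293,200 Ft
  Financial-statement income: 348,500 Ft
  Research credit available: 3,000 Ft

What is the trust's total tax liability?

54,892 Ft

Mainline income levy:
  22,000 Ft × 10% = 2,200 Ft
  198,000 Ft × 17% = 33,660 Ft
  36,000 Ft × 24% = 8,640 Ft
  37,200 Ft × 36% = 13,392 Ft
  → 57,892 Ft
  Less research credit 3,000 Ft → 54,892 Ft

Shadow minimum tax:
  Base (financial-statement income): 348,500 Ft
  Less exemption 31,000 Ft → base 317,500 Ft
  317,500 Ft × 14% = 44,450 Ft

54,892 Ft > 44,450 Ft, so the mainline income levy governs.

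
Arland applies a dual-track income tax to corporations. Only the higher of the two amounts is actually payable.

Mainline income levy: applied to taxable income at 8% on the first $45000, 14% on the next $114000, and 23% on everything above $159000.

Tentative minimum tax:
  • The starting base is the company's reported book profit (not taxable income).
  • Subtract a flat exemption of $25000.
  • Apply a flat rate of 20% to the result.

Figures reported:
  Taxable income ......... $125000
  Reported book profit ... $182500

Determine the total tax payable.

$31500

Mainline income levy:
  $45000 × 8% = $3600
  $80000 × 14% = $11200
  → $14800

Tentative minimum tax:
  Base (reported book profit): $182500
  Less exemption $25000 → base $157500
  $157500 × 20% = $31500

$31500 > $14800, so the tentative minimum tax is the binding amount.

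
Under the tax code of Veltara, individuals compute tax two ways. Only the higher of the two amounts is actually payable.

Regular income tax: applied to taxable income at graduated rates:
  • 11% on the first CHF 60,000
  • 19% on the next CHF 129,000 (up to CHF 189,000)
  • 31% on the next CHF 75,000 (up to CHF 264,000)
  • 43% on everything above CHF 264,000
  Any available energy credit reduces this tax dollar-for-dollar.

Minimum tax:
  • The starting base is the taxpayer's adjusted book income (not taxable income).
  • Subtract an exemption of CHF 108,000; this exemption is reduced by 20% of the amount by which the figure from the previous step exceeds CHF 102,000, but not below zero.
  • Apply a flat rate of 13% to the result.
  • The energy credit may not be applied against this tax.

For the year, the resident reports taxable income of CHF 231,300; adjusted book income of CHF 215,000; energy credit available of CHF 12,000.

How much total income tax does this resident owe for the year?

Minimum tax:
  Base (adjusted book income): CHF 215,000
  Exemption: CHF 108,000 − 20% × (CHF 215,000 − CHF 102,000) = CHF 108,000 − CHF 22,600 = CHF 85,400
  Base: CHF 215,000 − CHF 85,400 = CHF 129,600
  CHF 129,600 × 13% = CHF 16,848

Regular income tax:
  CHF 60,000 × 11% = CHF 6,600
  CHF 129,000 × 19% = CHF 24,510
  CHF 42,300 × 31% = CHF 13,113
  → CHF 44,223
  Less energy credit CHF 12,000 → CHF 32,223

CHF 32,223 > CHF 16,848, so the regular income tax governs.

CHF 32,223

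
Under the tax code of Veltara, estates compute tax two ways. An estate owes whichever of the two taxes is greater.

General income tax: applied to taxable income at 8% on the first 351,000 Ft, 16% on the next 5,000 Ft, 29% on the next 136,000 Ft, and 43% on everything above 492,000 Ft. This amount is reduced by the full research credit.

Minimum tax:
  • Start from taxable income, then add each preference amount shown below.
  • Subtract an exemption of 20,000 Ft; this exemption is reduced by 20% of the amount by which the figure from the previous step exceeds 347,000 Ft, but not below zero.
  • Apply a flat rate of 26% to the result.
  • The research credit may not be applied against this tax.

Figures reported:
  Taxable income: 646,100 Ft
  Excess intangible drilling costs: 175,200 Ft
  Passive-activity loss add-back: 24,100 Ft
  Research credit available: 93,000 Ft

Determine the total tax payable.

219,804 Ft

General income tax:
  351,000 Ft × 8% = 28,080 Ft
  5,000 Ft × 16% = 800 Ft
  136,000 Ft × 29% = 39,440 Ft
  154,100 Ft × 43% = 66,263 Ft
  → 134,583 Ft
  Less research credit 93,000 Ft → 41,583 Ft

Minimum tax:
  Adjusted income: 646,100 Ft + 175,200 Ft + 24,100 Ft = 845,400 Ft
  Exemption: 20% × (845,400 Ft − 347,000 Ft) = 99,680 Ft ≥ 20,000 Ft, so the exemption is fully phased out
  Base: 845,400 Ft − 0 Ft = 845,400 Ft
  845,400 Ft × 26% = 219,804 Ft

219,804 Ft > 41,583 Ft, so the minimum tax is the binding amount.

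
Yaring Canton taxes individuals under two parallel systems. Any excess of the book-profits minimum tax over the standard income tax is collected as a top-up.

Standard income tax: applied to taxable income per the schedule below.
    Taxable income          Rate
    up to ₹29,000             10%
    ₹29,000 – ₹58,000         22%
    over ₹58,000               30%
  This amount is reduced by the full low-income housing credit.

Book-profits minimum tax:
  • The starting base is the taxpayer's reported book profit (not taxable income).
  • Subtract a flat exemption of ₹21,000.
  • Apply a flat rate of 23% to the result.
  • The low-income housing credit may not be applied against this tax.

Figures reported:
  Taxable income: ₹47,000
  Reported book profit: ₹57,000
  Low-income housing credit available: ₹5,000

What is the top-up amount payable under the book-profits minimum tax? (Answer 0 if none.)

₹6,420

Book-profits minimum tax:
  Base (reported book profit): ₹57,000
  Less exemption ₹21,000 → base ₹36,000
  ₹36,000 × 23% = ₹8,280

Standard income tax:
  ₹29,000 × 10% = ₹2,900
  ₹18,000 × 22% = ₹3,960
  → ₹6,860
  Less low-income housing credit ₹5,000 → ₹1,860

Excess of book-profits minimum tax over standard income tax: ₹8,280 − ₹1,860 = ₹6,420.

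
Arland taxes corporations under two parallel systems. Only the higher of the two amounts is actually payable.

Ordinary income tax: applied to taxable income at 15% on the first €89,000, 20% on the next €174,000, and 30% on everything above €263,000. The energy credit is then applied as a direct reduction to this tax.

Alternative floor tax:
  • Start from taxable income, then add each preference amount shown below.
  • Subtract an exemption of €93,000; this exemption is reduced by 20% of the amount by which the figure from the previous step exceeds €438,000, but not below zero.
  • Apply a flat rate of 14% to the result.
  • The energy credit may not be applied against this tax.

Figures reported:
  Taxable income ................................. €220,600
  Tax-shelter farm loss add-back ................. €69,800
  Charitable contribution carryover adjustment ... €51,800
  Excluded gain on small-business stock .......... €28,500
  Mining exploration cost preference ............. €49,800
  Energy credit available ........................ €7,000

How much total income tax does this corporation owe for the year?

€45,850

Ordinary income tax:
  €89,000 × 15% = €13,350
  €131,600 × 20% = €26,320
  → €39,670
  Less energy credit €7,000 → €32,670

Alternative floor tax:
  Adjusted income: €220,600 + €69,800 + €51,800 + €28,500 + €49,800 = €420,500
  Exemption: €420,500 ≤ €438,000, so full €93,000 applies
  Base: €420,500 − €93,000 = €327,500
  €327,500 × 14% = €45,850

€45,850 > €32,670, so the alternative floor tax is the binding amount.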